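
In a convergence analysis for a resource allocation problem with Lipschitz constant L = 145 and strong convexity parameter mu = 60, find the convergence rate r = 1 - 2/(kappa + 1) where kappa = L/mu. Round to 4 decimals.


Step 1: Compute the condition number.
kappa = L/mu = 145/60 = 2.4167
Step 2: Compute the convergence rate.
r = 1 - 2/(kappa + 1) = 1 - 2*mu/(L + mu) = (L - mu)/(L + mu) = 85/205 = 0.4146


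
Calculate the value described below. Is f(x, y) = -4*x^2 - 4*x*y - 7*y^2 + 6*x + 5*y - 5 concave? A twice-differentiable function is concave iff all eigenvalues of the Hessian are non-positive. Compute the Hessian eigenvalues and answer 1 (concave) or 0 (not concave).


The Hessian of f(x,y) = -4*x^2 - 4*x*y - 7*y^2 + 6*x + 5*y - 5 is:
H = [[-8, -4], [-4, -14]]
Trace = -8 - 14 = -22
Determinant = -8*-14 - (-4)^2 = 96
Discriminant = (-22)^2 - 4*96 = 100.0
Eigenvalues: lambda_1 = -16.0, lambda_2 = -6.0
The function is concave.

1


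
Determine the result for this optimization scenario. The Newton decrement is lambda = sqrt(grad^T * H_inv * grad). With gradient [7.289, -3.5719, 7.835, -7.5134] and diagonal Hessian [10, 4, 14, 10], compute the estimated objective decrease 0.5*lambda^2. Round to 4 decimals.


Step 1: H is diagonal, so H^(-1) * g = [0.7289, -0.893, 0.5596, -0.7513].
Step 2: g^T H^(-1) g = sum_i g_i^2 / H_ii
  = (7.289)^2/10 + (-3.5719)^2/4 + (7.835)^2/14 + (-7.5134)^2/10
  = 5.313 + 3.1896 + 4.3848 + 5.6451 = 18.5325
Step 3: Objective decrease = 0.5 * g^T H^(-1) g = 9.2662


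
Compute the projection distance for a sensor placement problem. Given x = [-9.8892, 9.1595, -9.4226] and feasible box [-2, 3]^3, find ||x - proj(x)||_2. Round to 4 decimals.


Project each component onto [-2, 3].
clip(-9.8892) = -2.0, clip(9.1595) = 3.0, clip(-9.4226) = -2.0
Projection = [-2.0, 3.0, -2.0]
Squared diffs: [62.2395, 37.9394, 55.095]
Distance = sqrt(155.2739) = 12.4609


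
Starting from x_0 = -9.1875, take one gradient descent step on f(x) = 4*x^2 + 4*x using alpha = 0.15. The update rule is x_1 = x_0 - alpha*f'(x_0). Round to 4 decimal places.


We compute the gradient at x_0 and apply the update.
f'(x) = 8*x + 4
f'(-9.1875) = 8*-9.1875 + 4 = -69.5
x_1 = -9.1875 - 0.15*-69.5 = 1.2375


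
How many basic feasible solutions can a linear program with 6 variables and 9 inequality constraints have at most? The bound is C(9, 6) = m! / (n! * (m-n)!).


Each vertex corresponds to some choice of n active constraints out of m, so the number of vertices is at most C(m, n) = m! / (n!(m-n)!).
m = 9, n = 6
Numerator: 9 * 8 * 7 * 6 * 5 * 4
Denominator: 6! = 720
C(9, 6) = 84


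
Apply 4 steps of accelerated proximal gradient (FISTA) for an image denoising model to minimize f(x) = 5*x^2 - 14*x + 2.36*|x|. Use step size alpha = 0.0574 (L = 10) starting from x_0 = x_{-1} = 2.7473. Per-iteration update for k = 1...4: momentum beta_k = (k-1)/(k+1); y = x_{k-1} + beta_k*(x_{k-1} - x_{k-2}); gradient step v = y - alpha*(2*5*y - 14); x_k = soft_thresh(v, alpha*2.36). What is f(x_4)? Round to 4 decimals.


FISTA on f(x) = 5*x^2 - 14*x + 2.36*|x|
L = 10, alpha = 0.0574
Iteration 1: beta = 0.0, y = 2.7473 + 0.0*(2.7473 - 2.7473) = 2.7473
  grad(y) = 13.473, v = y - alpha*grad = 1.9739
  prox(v) = soft_thresh(1.9739, 0.1355) = 1.8385
Iteration 2: beta = 0.3333, y = 1.8385 + 0.3333*(1.8385 - 2.7473) = 1.5355
  grad(y) = 1.3555, v = y - alpha*grad = 1.4577
  prox(v) = soft_thresh(1.4577, 0.1355) = 1.3223
Iteration 3: beta = 0.5, y = 1.3223 + 0.5*(1.3223 - 1.8385) = 1.0642
  grad(y) = -3.3582, v = y - alpha*grad = 1.2569
  prox(v) = soft_thresh(1.2569, 0.1355) = 1.1215
Iteration 4: beta = 0.6, y = 1.1215 + 0.6*(1.1215 - 1.3223) = 1.001
  grad(y) = -3.9901, v = y - alpha*grad = 1.23
  prox(v) = soft_thresh(1.23, 0.1355) = 1.0946
f(x_4) = 5*1.0946^2 - 14*1.0946 + 2.36*|1.0946| = -6.7504


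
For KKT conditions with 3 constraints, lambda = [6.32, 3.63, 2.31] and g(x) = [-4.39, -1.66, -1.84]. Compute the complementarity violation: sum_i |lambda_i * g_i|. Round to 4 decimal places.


KKT complementary slackness check:
lambda_1 * g_1 = 6.32 * -4.39 = -27.7448
lambda_2 * g_2 = 3.63 * -1.66 = -6.0258
lambda_3 * g_3 = 2.31 * -1.84 = -4.2504
Total violation = 27.7448 + 6.0258 + 4.2504 = 38.021


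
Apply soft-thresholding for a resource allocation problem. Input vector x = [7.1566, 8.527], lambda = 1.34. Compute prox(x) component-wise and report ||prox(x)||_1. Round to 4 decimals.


Soft-thresholding with lambda = 1.34:
prox(7.1566) = sign(7.1566)*max(|7.1566| - 1.34, 0) = 5.8166
prox(8.527) = sign(8.527)*max(|8.527| - 1.34, 0) = 7.187
prox(x) = [5.8166, 7.187]
||prox(x)||_1 = 5.8166 + 7.187 = 13.0036


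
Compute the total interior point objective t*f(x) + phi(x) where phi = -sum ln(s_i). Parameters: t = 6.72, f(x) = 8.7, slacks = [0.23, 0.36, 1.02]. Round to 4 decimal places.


Step 1: Compute log-barrier.
ln values: [-1.4697, -1.0217, 0.0198]
phi = -(-1.4697 - 1.0217 + 0.0198) = 2.4715
Step 2: Compute augmented objective.
t*f(x) = 6.72*8.7 = 58.464
Total = 58.464 + 2.4715 = 60.9355


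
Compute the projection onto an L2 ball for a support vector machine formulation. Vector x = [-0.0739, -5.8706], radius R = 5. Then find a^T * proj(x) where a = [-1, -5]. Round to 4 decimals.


Step 1: Compute ||x|| (intermediates to 6 decimals).
||x|| = sqrt((-0.0739)^2 + (-5.8706)^2) = 5.871065
Step 2: Project.
Since ||x|| > R, scale = R/||x|| = 5/5.871065 = 0.851634, proj(x) = scale * x
proj(x) = [-0.062936, -4.999603]
Step 3: Dot product.
a^T * proj(x) = -1*(-0.062936) - 5*(-4.999603) = 25.061


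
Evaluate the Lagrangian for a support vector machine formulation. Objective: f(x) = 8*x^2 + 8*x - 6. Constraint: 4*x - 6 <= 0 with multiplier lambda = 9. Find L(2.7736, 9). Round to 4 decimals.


Step 1: Evaluate f(x).
f(2.7736) = 8*2.7736^2 + 8*2.7736 - 6 = 77.7317
Step 2: Evaluate g(x).
g(2.7736) = 4*2.7736 - 6 = 5.0944
Step 3: Compute Lagrangian.
L = 77.7317 + 9*5.0944 = 123.5813


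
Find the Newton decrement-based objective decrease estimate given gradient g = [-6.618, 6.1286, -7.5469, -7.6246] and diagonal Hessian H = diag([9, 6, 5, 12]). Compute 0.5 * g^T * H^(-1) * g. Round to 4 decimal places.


Step 1: H is diagonal, so H^(-1) * g = [-0.7353, 1.0214, -1.5094, -0.6354].
Step 2: g^T H^(-1) g = sum_i g_i^2 / H_ii
  = (-6.618)^2/9 + (6.1286)^2/6 + (-7.5469)^2/5 + (-7.6246)^2/12
  = 4.8664 + 6.26 + 11.3911 + 4.8445 = 27.3621
Step 3: Objective decrease = 0.5 * g^T H^(-1) g = 13.681


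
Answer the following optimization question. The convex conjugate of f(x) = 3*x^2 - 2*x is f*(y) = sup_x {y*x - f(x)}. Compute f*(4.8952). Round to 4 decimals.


f*(y) = sup_x {y*x - a*x^2 - b*x} = sup_x {(y-b)*x - a*x^2}
FOC: (y - b) - 2a*x = 0 => x* = (y - b)/(2a)
x* = (4.8952 + 2)/(2*3) = 1.1492
f*(4.8952) = (y-b)^2/(4a) = (4.8952 + 2)^2/(4*3)
= 47.5438/12 = 3.962


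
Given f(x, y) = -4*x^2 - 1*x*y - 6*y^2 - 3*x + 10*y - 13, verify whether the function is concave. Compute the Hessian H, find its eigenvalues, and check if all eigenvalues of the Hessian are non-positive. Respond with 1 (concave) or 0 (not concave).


The Hessian of f(x,y) = -4*x^2 - 1*x*y - 6*y^2 - 3*x + 10*y - 13 is:
H = [[-8, -1], [-1, -12]]
Trace = -8 - 12 = -20
Determinant = -8*-12 - (-1)^2 = 95
Discriminant = (-20)^2 - 4*95 = 20.0
Eigenvalues: lambda_1 = -12.2361, lambda_2 = -7.7639
The function is concave.

1


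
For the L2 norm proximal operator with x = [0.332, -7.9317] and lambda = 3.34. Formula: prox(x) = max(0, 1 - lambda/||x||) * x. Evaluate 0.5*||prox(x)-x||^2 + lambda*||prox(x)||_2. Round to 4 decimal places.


Step 1: Compute ||x||.
||x|| = 7.9386
Step 2: Compute scaling factor.
scale = max(0, 1 - 3.34/7.9386) = 0.5793
Step 3: prox(x) = [0.1923, -4.5946]
||prox(x)|| = 4.5986
Step 4: Proximal objective.
0.5*||prox-x||^2 = 5.5778
lambda*||prox|| = 15.3593
Total = 20.9373


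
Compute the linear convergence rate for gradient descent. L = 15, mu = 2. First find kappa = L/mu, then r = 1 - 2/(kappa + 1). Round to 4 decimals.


Step 1: Compute the condition number.
kappa = L/mu = 15/2 = 7.5
Step 2: Compute the convergence rate.
r = 1 - 2/(kappa + 1) = 1 - 2*mu/(L + mu) = (L - mu)/(L + mu) = 13/17 = 0.7647


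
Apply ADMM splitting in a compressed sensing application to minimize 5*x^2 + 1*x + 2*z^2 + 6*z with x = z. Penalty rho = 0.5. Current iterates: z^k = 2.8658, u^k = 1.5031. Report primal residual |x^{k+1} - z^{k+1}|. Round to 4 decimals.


ADMM iteration with rho = 0.5, z^k = 2.8658, u^k = 1.5031
Step 1: x-update.
Minimize 5*x^2 + 1*x + (0.5/2)*(x - 2.8658 + 1.5031)^2
FOC: (2*5 + 0.5)*x = -1 + 0.5*(2.8658 - 1.5031)
x^{k+1} = -0.0303
Step 2: z-update.
Minimize 2*z^2 + 6*z + (0.5/2)*(-0.0303 - z + 1.5031)^2
FOC: (2*2 + 0.5)*z = -6 + 0.5*(-0.0303 + 1.5031)
z^{k+1} = -1.1697
Step 3: u-update.
u^{k+1} = 1.5031 - 0.0303 + 1.1697 = 2.6424
Step 4: Primal residual = |-0.0303 + 1.1697| = 1.1393


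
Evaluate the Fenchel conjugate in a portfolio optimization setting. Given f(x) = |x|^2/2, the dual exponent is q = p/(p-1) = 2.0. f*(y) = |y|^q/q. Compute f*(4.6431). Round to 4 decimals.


The conjugate exponent q satisfies 1/p + 1/q = 1.
p = 2, so q = 2/(2 - 1) = 2.0
|y|^q = 4.6431^2.0 = 21.5584
f*(4.6431) = 21.5584 / 2.0 = 10.7792


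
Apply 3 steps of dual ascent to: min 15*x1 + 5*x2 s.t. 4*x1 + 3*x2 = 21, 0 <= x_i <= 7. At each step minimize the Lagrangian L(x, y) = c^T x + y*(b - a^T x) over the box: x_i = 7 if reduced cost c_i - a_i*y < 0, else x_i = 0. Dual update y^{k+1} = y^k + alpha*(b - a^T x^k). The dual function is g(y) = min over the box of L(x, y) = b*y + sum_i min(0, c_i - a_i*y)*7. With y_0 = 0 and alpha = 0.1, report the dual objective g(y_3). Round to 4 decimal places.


Dual ascent for LP: min 15*x1 + 5*x2, 4*x1 + 3*x2 = 21, 0 <= x_i <= 7
Step 1: y^k = 0.0, reduced costs: (15.0, 5.0)
  x^k = (0.0, 0.0), subgradient = b - a^T x = 21.0
  y^{k+1} = 0.0 + 0.1*21.0 = 2.1
Step 2: y^k = 2.1, reduced costs: (6.6, -1.3)
  x^k = (0.0, 7.0), subgradient = b - a^T x = 0.0
  y^{k+1} = 2.1 + 0.1*0.0 = 2.1
Step 3: y^k = 2.1, reduced costs: (6.6, -1.3)
  x^k = (0.0, 7.0), subgradient = b - a^T x = 0.0
  y^{k+1} = 2.1 + 0.1*0.0 = 2.1
Dual objective at y_3 = 2.1: reduced costs (6.6, -1.3), box minimizer x = (0.0, 7.0)
g(y_3) = b*y + (c1 - a1*y)*x1 + (c2 - a2*y)*x2 = 21*2.1 + 6.6*0.0 + (-1.3)*7.0 = 44.1 + 0.0 - 9.1 = 35.0


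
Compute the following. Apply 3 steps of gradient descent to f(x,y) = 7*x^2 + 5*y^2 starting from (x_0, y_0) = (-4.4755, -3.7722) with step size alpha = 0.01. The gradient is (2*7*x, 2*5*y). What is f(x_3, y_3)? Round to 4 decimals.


Gradient descent on f(x,y) = 7*x^2 + 5*y^2.
Starting point: (-4.4755, -3.7722), alpha = 0.01
Step 1: grad_x = 2*7*-4.4755 = -62.657, grad_y = 2*5*-3.7722 = -37.722
  x_1 = -4.4755 - 0.01*-62.657 = -3.8489
  y_1 = -3.7722 - 0.01*-37.722 = -3.395
Step 2: grad_x = 2*7*-3.8489 = -53.885, grad_y = 2*5*-3.395 = -33.9498
  x_2 = -3.8489 - 0.01*-53.885 = -3.3101
  y_2 = -3.395 - 0.01*-33.9498 = -3.0555
Step 3: grad_x = 2*7*-3.3101 = -46.3411, grad_y = 2*5*-3.0555 = -30.5548
  x_3 = -3.3101 - 0.01*-46.3411 = -2.8467
  y_3 = -3.0555 - 0.01*-30.5548 = -2.7499
f(-2.8467, -2.7499) = 7*(-2.8467)^2 + 5*(-2.7499)^2 = 94.5353


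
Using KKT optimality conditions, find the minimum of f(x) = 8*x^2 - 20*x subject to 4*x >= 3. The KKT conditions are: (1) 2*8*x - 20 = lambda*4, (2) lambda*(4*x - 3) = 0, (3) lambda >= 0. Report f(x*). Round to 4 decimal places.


Step 1: Try lambda = 0 (constraint inactive).
Stationarity: 2*8*x - 20 = 0
x* = 20/(2*8) = 1.25
Check constraint: 4*1.25 = 5.0 >= 3 -- satisfied.
Step 2: Compute optimal value.
f(x*) = 8*1.25^2 - 20*1.25 = -12.5


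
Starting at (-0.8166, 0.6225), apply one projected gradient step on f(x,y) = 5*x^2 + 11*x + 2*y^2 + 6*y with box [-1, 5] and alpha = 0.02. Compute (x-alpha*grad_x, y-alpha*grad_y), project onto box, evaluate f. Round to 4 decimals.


Step 1: Compute gradient at (-0.8166, 0.6225).
grad_x = 2*5*-0.8166 + 11 = 2.834
grad_y = 2*2*0.6225 + 6 = 8.49
Step 2: Gradient step.
x_raw = -0.8166 - 0.02*2.834 = -0.8733
y_raw = 0.6225 - 0.02*8.49 = 0.4527
Step 3: Project onto [-1, 5].
x_proj = clip(-0.8733) = -0.8733
y_proj = clip(0.4527) = 0.4527
Step 4: Evaluate f.
f(-0.8733, 0.4527) = -2.6669


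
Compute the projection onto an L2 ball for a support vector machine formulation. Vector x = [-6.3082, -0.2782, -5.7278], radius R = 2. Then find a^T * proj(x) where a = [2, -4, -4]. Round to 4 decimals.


Step 1: Compute ||x|| (intermediates to 6 decimals).
||x|| = sqrt((-6.3082)^2 + (-0.2782)^2 + (-5.7278)^2) = 8.525167
Step 2: Project.
Since ||x|| > R, scale = R/||x|| = 2/8.525167 = 0.2346, proj(x) = scale * x
proj(x) = [-1.479904, -0.065266, -1.343742]
Step 3: Dot product.
a^T * proj(x) = 2*(-1.479904) - 4*(-0.065266) - 4*(-1.343742) = 2.6762


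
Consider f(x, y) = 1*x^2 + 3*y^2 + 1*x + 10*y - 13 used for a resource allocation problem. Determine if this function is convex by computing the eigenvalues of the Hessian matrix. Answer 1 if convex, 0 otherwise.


The Hessian of f(x,y) = 1*x^2 + 3*y^2 + 1*x + 10*y - 13 is:
H = [[2, 0], [0, 6]]
Trace = 2 + 6 = 8
Determinant = 2*6 - (0)^2 = 12
Discriminant = (8)^2 - 4*12 = 16.0
Eigenvalues: lambda_1 = 2.0, lambda_2 = 6.0
The function is convex.

1


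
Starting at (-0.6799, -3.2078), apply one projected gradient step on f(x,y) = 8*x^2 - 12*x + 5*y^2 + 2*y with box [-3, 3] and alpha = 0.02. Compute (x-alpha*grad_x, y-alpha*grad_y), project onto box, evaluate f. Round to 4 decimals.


Step 1: Compute gradient at (-0.6799, -3.2078).
grad_x = 2*8*-0.6799 - 12 = -22.8784
grad_y = 2*5*-3.2078 + 2 = -30.078
Step 2: Gradient step.
x_raw = -0.6799 - 0.02*-22.8784 = -0.2223
y_raw = -3.2078 - 0.02*-30.078 = -2.6062
Step 3: Project onto [-3, 3].
x_proj = clip(-0.2223) = -0.2223
y_proj = clip(-2.6062) = -2.6062
Step 4: Evaluate f.
f(-0.2223, -2.6062) = 31.8134


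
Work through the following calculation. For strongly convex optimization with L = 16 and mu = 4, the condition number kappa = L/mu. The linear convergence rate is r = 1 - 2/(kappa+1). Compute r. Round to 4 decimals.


Step 1: Compute the condition number.
kappa = L/mu = 16/4 = 4.0
Step 2: Compute the convergence rate.
r = 1 - 2/(kappa + 1) = 1 - 2*mu/(L + mu) = (L - mu)/(L + mu) = 12/20 = 0.6


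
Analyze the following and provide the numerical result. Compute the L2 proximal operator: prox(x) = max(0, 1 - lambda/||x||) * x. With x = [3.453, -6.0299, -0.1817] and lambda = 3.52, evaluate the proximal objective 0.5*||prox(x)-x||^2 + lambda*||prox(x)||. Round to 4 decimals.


Step 1: Compute ||x||.
||x|| = 6.951
Step 2: Compute scaling factor.
scale = max(0, 1 - 3.52/6.951) = 0.4936
Step 3: prox(x) = [1.7044, -2.9763, -0.0897]
||prox(x)|| = 3.431
Step 4: Proximal objective.
0.5*||prox-x||^2 = 6.1952
lambda*||prox|| = 12.0771
Total = 18.2722


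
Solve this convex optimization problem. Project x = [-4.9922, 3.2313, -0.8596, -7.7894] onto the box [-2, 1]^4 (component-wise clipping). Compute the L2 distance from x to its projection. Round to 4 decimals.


Project each component onto [-2, 1].
clip(-4.9922) = -2.0, clip(3.2313) = 1.0, clip(-0.8596) = -0.8596, clip(-7.7894) = -2.0
Projection = [-2.0, 1.0, -0.8596, -2.0]
Squared diffs: [8.9533, 4.9787, 0.0, 33.5172]
Distance = sqrt(47.4492) = 6.8883


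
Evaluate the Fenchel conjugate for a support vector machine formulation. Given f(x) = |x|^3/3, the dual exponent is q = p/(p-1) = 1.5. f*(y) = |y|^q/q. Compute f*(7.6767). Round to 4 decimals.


The conjugate exponent q satisfies 1/p + 1/q = 1.
p = 3, so q = 3/(3 - 1) = 1.5
|y|^q = 7.6767^1.5 = 21.2697
f*(7.6767) = 21.2697 / 1.5 = 14.1798


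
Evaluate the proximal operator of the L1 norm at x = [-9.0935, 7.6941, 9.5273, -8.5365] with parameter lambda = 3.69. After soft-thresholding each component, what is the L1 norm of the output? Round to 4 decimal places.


Soft-thresholding with lambda = 3.69:
prox(-9.0935) = sign(-9.0935)*max(|-9.0935| - 3.69, 0) = -5.4035
prox(7.6941) = sign(7.6941)*max(|7.6941| - 3.69, 0) = 4.0041
prox(9.5273) = sign(9.5273)*max(|9.5273| - 3.69, 0) = 5.8373
prox(-8.5365) = sign(-8.5365)*max(|-8.5365| - 3.69, 0) = -4.8465
prox(x) = [-5.4035, 4.0041, 5.8373, -4.8465]
||prox(x)||_1 = 5.4035 + 4.0041 + 5.8373 + 4.8465 = 20.0914


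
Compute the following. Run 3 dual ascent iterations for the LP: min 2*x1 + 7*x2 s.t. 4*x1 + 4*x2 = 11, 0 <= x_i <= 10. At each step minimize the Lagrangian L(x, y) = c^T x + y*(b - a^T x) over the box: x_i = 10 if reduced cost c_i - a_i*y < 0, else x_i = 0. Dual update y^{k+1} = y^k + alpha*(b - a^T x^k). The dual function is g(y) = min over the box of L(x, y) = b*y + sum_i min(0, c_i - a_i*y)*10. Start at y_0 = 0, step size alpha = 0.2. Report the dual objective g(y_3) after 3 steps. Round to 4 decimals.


Dual ascent for LP: min 2*x1 + 7*x2, 4*x1 + 4*x2 = 11, 0 <= x_i <= 10
Step 1: y^k = 0.0, reduced costs: (2.0, 7.0)
  x^k = (0.0, 0.0), subgradient = b - a^T x = 11.0
  y^{k+1} = 0.0 + 0.2*11.0 = 2.2
Step 2: y^k = 2.2, reduced costs: (-6.8, -1.8)
  x^k = (10.0, 10.0), subgradient = b - a^T x = -69.0
  y^{k+1} = 2.2 + 0.2*-69.0 = -11.6
Step 3: y^k = -11.6, reduced costs: (48.4, 53.4)
  x^k = (0.0, 0.0), subgradient = b - a^T x = 11.0
  y^{k+1} = -11.6 + 0.2*11.0 = -9.4
Dual objective at y_3 = -9.4: reduced costs (39.6, 44.6), box minimizer x = (0.0, 0.0)
g(y_3) = b*y + (c1 - a1*y)*x1 + (c2 - a2*y)*x2 = 11*(-9.4) + 39.6*0.0 + 44.6*0.0 = -103.4 + 0.0 + 0.0 = -103.4


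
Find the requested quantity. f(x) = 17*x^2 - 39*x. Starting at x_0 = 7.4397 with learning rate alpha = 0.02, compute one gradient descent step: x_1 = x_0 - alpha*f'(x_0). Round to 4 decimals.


We compute the gradient at x_0 and apply the update.
f'(x) = 34*x - 39
f'(7.4397) = 34*7.4397 - 39 = 213.9498
x_1 = 7.4397 - 0.02*213.9498 = 3.1607


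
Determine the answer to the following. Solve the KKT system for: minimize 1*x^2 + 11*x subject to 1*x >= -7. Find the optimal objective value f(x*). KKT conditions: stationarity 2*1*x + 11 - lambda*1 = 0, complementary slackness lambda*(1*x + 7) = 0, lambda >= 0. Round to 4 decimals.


Step 1: Try lambda = 0 (constraint inactive).
Stationarity: 2*1*x + 11 = 0
x* = -11/(2*1) = -5.5
Check constraint: 1*-5.5 = -5.5 >= -7 -- satisfied.
Step 2: Compute optimal value.
f(x*) = 1*(-5.5)^2 + 11*(-5.5) = -30.25


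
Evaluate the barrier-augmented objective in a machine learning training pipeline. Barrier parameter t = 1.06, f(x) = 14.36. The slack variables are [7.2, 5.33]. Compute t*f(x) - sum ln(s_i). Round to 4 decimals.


Step 1: Compute log-barrier.
ln values: [1.9741, 1.6734]
phi = -(1.9741 + 1.6734) = -3.6474
Step 2: Compute augmented objective.
t*f(x) = 1.06*14.36 = 15.2216
Total = 15.2216 - 3.6474 = 11.5742


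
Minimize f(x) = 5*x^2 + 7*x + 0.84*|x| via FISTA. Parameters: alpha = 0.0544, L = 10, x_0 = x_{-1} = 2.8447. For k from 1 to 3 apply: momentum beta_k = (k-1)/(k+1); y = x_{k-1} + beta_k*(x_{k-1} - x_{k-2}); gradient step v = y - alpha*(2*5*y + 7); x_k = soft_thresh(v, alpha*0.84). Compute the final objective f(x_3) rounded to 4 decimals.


FISTA on f(x) = 5*x^2 + 7*x + 0.84*|x|
L = 10, alpha = 0.0544
Iteration 1: beta = 0.0, y = 2.8447 + 0.0*(2.8447 - 2.8447) = 2.8447
  grad(y) = 35.447, v = y - alpha*grad = 0.9164
  prox(v) = soft_thresh(0.9164, 0.0457) = 0.8707
Iteration 2: beta = 0.3333, y = 0.8707 + 0.3333*(0.8707 - 2.8447) = 0.2127
  grad(y) = 9.1268, v = y - alpha*grad = -0.2838
  prox(v) = soft_thresh(-0.2838, 0.0457) = -0.2381
Iteration 3: beta = 0.5, y = -0.2381 + 0.5*(-0.2381 - 0.8707) = -0.7925
  grad(y) = -0.9252, v = y - alpha*grad = -0.7422
  prox(v) = soft_thresh(-0.7422, 0.0457) = -0.6965
f(x_3) = 5*(-0.6965)^2 + 7*(-0.6965) + 0.84*|-0.6965| = -1.8649


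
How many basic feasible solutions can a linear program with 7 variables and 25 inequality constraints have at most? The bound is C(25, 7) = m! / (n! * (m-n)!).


Each vertex corresponds to some choice of n active constraints out of m, so the number of vertices is at most C(m, n) = m! / (n!(m-n)!).
m = 25, n = 7
Numerator: 25 * 24 * 23 * 22 * 21 * 20 * 19
Denominator: 7! = 5040
C(25, 7) = 480700


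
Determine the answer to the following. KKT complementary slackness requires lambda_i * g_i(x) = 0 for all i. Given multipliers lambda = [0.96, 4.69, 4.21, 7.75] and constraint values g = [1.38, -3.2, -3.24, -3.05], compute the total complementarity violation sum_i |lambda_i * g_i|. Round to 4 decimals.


KKT complementary slackness check:
lambda_1 * g_1 = 0.96 * 1.38 = 1.3248
lambda_2 * g_2 = 4.69 * -3.2 = -15.008
lambda_3 * g_3 = 4.21 * -3.24 = -13.6404
lambda_4 * g_4 = 7.75 * -3.05 = -23.6375
Total violation = 1.3248 + 15.008 + 13.6404 + 23.6375 = 53.6107


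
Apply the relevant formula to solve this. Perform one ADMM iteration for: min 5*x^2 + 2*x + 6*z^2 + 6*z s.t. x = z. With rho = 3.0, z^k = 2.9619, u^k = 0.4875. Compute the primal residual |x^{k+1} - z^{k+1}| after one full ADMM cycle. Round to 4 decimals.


ADMM iteration with rho = 3.0, z^k = 2.9619, u^k = 0.4875
Step 1: x-update.
Minimize 5*x^2 + 2*x + (3.0/2)*(x - 2.9619 + 0.4875)^2
FOC: (2*5 + 3.0)*x = -2 + 3.0*(2.9619 - 0.4875)
x^{k+1} = 0.4172
Step 2: z-update.
Minimize 6*z^2 + 6*z + (3.0/2)*(0.4172 - z + 0.4875)^2
FOC: (2*6 + 3.0)*z = -6 + 3.0*(0.4172 + 0.4875)
z^{k+1} = -0.2191
Step 3: u-update.
u^{k+1} = 0.4875 + 0.4172 + 0.2191 = 1.1237
Step 4: Primal residual = |0.4172 + 0.2191| = 0.6362


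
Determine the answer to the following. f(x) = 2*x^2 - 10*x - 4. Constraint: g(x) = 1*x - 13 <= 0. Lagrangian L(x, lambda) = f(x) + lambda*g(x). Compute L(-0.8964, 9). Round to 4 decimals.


Step 1: Evaluate f(x).
f(-0.8964) = 2*(-0.8964)^2 - 10*(-0.8964) - 4 = 6.5711
Step 2: Evaluate g(x).
g(-0.8964) = 1*-0.8964 - 13 = -13.8964
Step 3: Compute Lagrangian.
L = 6.5711 + 9*-13.8964 = -118.4965


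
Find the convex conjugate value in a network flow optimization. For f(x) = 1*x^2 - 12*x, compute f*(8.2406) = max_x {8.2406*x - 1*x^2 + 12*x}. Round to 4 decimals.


f*(y) = sup_x {y*x - a*x^2 - b*x} = sup_x {(y-b)*x - a*x^2}
FOC: (y - b) - 2a*x = 0 => x* = (y - b)/(2a)
x* = (8.2406 + 12)/(2*1) = 10.1203
f*(8.2406) = (y-b)^2/(4a) = (8.2406 + 12)^2/(4*1)
= 409.6819/4 = 102.4205


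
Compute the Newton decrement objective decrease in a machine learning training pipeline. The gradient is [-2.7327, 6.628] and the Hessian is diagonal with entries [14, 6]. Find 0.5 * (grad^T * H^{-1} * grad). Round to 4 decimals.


Step 1: H is diagonal, so H^(-1) * g = [-0.1952, 1.1047].
Step 2: g^T H^(-1) g = sum_i g_i^2 / H_ii
  = (-2.7327)^2/14 + (6.628)^2/6
  = 0.5334 + 7.3217 = 7.8551
Step 3: Objective decrease = 0.5 * g^T H^(-1) g = 3.9276


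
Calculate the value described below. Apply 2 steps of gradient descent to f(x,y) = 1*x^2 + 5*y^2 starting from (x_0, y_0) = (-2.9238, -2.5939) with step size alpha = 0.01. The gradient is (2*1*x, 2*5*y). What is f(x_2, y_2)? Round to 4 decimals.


Gradient descent on f(x,y) = 1*x^2 + 5*y^2.
Starting point: (-2.9238, -2.5939), alpha = 0.01
Step 1: grad_x = 2*1*-2.9238 = -5.8476, grad_y = 2*5*-2.5939 = -25.939
  x_1 = -2.9238 - 0.01*-5.8476 = -2.8653
  y_1 = -2.5939 - 0.01*-25.939 = -2.3345
Step 2: grad_x = 2*1*-2.8653 = -5.7306, grad_y = 2*5*-2.3345 = -23.3451
  x_2 = -2.8653 - 0.01*-5.7306 = -2.808
  y_2 = -2.3345 - 0.01*-23.3451 = -2.1011
f(-2.808, -2.1011) = 1*(-2.808)^2 + 5*(-2.1011)^2 = 29.9572


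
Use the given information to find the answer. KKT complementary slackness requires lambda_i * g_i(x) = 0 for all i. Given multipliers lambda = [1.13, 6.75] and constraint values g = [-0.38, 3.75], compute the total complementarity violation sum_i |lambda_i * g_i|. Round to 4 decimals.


KKT complementary slackness check:
lambda_1 * g_1 = 1.13 * -0.38 = -0.4294
lambda_2 * g_2 = 6.75 * 3.75 = 25.3125
Total violation = 0.4294 + 25.3125 = 25.7419


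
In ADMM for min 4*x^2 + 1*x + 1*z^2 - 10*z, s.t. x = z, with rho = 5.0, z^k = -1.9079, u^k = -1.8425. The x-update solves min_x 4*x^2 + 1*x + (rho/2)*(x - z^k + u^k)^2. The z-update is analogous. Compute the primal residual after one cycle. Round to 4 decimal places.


ADMM iteration with rho = 5.0, z^k = -1.9079, u^k = -1.8425
Step 1: x-update.
Minimize 4*x^2 + 1*x + (5.0/2)*(x + 1.9079 - 1.8425)^2
FOC: (2*4 + 5.0)*x = -1 + 5.0*(-1.9079 + 1.8425)
x^{k+1} = -0.1021
Step 2: z-update.
Minimize 1*z^2 - 10*z + (5.0/2)*(-0.1021 - z - 1.8425)^2
FOC: (2*1 + 5.0)*z = 10 + 5.0*(-0.1021 - 1.8425)
z^{k+1} = 0.0396
Step 3: u-update.
u^{k+1} = -1.8425 - 0.1021 - 0.0396 = -1.9842
Step 4: Primal residual = |-0.1021 - 0.0396| = 0.1417


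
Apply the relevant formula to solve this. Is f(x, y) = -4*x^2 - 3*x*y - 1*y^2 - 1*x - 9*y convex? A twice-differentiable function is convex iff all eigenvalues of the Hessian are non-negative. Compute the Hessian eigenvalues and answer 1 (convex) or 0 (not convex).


The Hessian of f(x,y) = -4*x^2 - 3*x*y - 1*y^2 - 1*x - 9*y is:
H = [[-8, -3], [-3, -2]]
Trace = -8 - 2 = -10
Determinant = -8*-2 - (-3)^2 = 7
Discriminant = (-10)^2 - 4*7 = 72.0
Eigenvalues: lambda_1 = -9.2426, lambda_2 = -0.7574
The function is not convex.

0


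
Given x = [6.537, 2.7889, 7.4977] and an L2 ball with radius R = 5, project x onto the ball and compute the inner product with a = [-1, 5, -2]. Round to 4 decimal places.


Step 1: Compute ||x|| (intermediates to 6 decimals).
||x|| = sqrt(6.537^2 + 2.7889^2 + 7.4977^2) = 10.33082
Step 2: Project.
Since ||x|| > R, scale = R/||x|| = 5/10.33082 = 0.483989, proj(x) = scale * x
proj(x) = [3.163836, 1.349797, 3.628804]
Step 3: Dot product.
a^T * proj(x) = -1*3.163836 + 5*1.349797 - 2*3.628804 = -3.6725


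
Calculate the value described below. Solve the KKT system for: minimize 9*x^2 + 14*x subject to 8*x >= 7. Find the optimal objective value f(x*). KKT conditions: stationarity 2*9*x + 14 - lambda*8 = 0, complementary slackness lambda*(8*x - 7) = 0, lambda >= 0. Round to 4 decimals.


Step 1: Try lambda = 0 (constraint inactive).
x_unc = -14/(2*9) = -0.7778
Check: 8*-0.7778 = -6.2224 < 7 -- violated!
Step 2: Constraint must be active: 8*x = 7
x* = 7/8 = 0.875
lambda = (2*9*0.875 + 14)/8 = 3.7188
Step 3: Compute optimal value.
f(x*) = 9*0.875^2 + 14*0.875 = 19.1406


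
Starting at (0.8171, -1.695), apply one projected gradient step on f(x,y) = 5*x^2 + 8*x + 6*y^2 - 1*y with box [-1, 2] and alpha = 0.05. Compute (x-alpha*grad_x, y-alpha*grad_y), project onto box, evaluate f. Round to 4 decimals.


Step 1: Compute gradient at (0.8171, -1.695).
grad_x = 2*5*0.8171 + 8 = 16.171
grad_y = 2*6*-1.695 - 1 = -21.34
Step 2: Gradient step.
x_raw = 0.8171 - 0.05*16.171 = 0.0086
y_raw = -1.695 - 0.05*-21.34 = -0.628
Step 3: Project onto [-1, 2].
x_proj = clip(0.0086) = 0.0086
y_proj = clip(-0.628) = -0.628
Step 4: Evaluate f.
f(0.0086, -0.628) = 3.0631


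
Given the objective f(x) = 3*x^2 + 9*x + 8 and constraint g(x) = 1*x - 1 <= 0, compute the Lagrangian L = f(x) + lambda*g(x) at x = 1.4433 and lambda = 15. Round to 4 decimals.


Step 1: Evaluate f(x).
f(1.4433) = 3*1.4433^2 + 9*1.4433 + 8 = 27.239
Step 2: Evaluate g(x).
g(1.4433) = 1*1.4433 - 1 = 0.4433
Step 3: Compute Lagrangian.
L = 27.239 + 15*0.4433 = 33.8885


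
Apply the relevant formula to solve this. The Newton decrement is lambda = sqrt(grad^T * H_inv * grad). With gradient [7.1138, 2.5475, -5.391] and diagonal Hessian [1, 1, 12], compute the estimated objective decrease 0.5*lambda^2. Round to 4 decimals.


Step 1: H is diagonal, so H^(-1) * g = [7.1138, 2.5475, -0.4493].
Step 2: g^T H^(-1) g = sum_i g_i^2 / H_ii
  = (7.1138)^2/1 + (2.5475)^2/1 + (-5.391)^2/12
  = 50.6062 + 6.4898 + 2.4219 = 59.5178
Step 3: Objective decrease = 0.5 * g^T H^(-1) g = 29.7589


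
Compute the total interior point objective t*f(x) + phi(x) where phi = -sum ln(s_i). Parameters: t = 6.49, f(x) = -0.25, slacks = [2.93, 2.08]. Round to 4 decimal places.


Step 1: Compute log-barrier.
ln values: [1.075, 0.7324]
phi = -(1.075 + 0.7324) = -1.8074
Step 2: Compute augmented objective.
t*f(x) = 6.49*-0.25 = -1.6225
Total = -1.6225 - 1.8074 = -3.4299


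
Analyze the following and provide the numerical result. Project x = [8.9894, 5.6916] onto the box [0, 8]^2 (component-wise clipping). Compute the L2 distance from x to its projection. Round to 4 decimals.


Project each component onto [0, 8].
clip(8.9894) = 8.0, clip(5.6916) = 5.6916
Projection = [8.0, 5.6916]
Squared diffs: [0.9789, 0.0]
Distance = sqrt(0.9789) = 0.9894


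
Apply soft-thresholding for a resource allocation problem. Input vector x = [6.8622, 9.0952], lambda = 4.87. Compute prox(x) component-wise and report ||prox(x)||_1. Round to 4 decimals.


Soft-thresholding with lambda = 4.87:
prox(6.8622) = sign(6.8622)*max(|6.8622| - 4.87, 0) = 1.9922
prox(9.0952) = sign(9.0952)*max(|9.0952| - 4.87, 0) = 4.2252
prox(x) = [1.9922, 4.2252]
||prox(x)||_1 = 1.9922 + 4.2252 = 6.2174


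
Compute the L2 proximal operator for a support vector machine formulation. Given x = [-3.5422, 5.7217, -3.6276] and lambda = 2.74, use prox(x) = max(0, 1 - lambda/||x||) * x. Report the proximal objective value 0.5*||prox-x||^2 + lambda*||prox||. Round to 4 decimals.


Step 1: Compute ||x||.
||x|| = 7.6449
Step 2: Compute scaling factor.
scale = max(0, 1 - 2.74/7.6449) = 0.6416
Step 3: prox(x) = [-2.2726, 3.671, -2.3274]
||prox(x)|| = 4.9049
Step 4: Proximal objective.
0.5*||prox-x||^2 = 3.7538
lambda*||prox|| = 13.4394
Total = 17.1932


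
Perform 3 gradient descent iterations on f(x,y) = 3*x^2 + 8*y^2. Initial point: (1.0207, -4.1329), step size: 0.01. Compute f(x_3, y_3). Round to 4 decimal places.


Gradient descent on f(x,y) = 3*x^2 + 8*y^2.
Starting point: (1.0207, -4.1329), alpha = 0.01
Step 1: grad_x = 2*3*1.0207 = 6.1242, grad_y = 2*8*-4.1329 = -66.1264
  x_1 = 1.0207 - 0.01*6.1242 = 0.9595
  y_1 = -4.1329 - 0.01*-66.1264 = -3.4716
Step 2: grad_x = 2*3*0.9595 = 5.7567, grad_y = 2*8*-3.4716 = -55.5462
  x_2 = 0.9595 - 0.01*5.7567 = 0.9019
  y_2 = -3.4716 - 0.01*-55.5462 = -2.9162
Step 3: grad_x = 2*3*0.9019 = 5.4113, grad_y = 2*8*-2.9162 = -46.6588
  x_3 = 0.9019 - 0.01*5.4113 = 0.8478
  y_3 = -2.9162 - 0.01*-46.6588 = -2.4496
f(0.8478, -2.4496) = 3*0.8478^2 + 8*(-2.4496)^2 = 50.16


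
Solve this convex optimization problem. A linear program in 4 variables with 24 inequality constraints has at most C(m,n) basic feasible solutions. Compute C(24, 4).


Each vertex corresponds to some choice of n active constraints out of m, so the number of vertices is at most C(m, n) = m! / (n!(m-n)!).
m = 24, n = 4
Numerator: 24 * 23 * 22 * 21
Denominator: 4! = 24
C(24, 4) = 10626


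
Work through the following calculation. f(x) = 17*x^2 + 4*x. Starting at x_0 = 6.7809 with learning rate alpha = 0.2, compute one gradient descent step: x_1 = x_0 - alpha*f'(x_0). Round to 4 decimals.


We compute the gradient at x_0 and apply the update.
f'(x) = 34*x + 4
f'(6.7809) = 34*6.7809 + 4 = 234.5506
x_1 = 6.7809 - 0.2*234.5506 = -40.1292


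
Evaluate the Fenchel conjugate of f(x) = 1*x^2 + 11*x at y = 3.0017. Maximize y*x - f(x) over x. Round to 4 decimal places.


f*(y) = sup_x {y*x - a*x^2 - b*x} = sup_x {(y-b)*x - a*x^2}
FOC: (y - b) - 2a*x = 0 => x* = (y - b)/(2a)
x* = (3.0017 - 11)/(2*1) = -3.9992
f*(3.0017) = (y-b)^2/(4a) = (3.0017 - 11)^2/(4*1)
= 63.9728/4 = 15.9932


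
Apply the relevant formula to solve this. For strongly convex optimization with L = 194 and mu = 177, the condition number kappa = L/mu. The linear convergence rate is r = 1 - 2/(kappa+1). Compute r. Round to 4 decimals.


Step 1: Compute the condition number.
kappa = L/mu = 194/177 = 1.096
Step 2: Compute the convergence rate.
r = 1 - 2/(kappa + 1) = 1 - 2*mu/(L + mu) = (L - mu)/(L + mu) = 17/371 = 0.0458


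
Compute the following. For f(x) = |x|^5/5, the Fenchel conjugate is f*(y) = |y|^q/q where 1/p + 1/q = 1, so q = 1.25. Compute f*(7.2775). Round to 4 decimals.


The conjugate exponent q satisfies 1/p + 1/q = 1.
p = 5, so q = 5/(5 - 1) = 1.25
|y|^q = 7.2775^1.25 = 11.953
f*(7.2775) = 11.953 / 1.25 = 9.5624


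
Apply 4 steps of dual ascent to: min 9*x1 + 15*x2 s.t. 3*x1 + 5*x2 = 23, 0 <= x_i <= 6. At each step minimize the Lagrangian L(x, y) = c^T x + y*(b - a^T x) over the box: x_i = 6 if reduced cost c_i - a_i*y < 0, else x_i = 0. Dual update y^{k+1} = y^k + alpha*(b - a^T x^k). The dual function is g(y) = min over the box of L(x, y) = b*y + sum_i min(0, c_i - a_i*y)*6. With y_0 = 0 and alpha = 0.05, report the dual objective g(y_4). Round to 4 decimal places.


Dual ascent for LP: min 9*x1 + 15*x2, 3*x1 + 5*x2 = 23, 0 <= x_i <= 6
Step 1: y^k = 0.0, reduced costs: (9.0, 15.0)
  x^k = (0.0, 0.0), subgradient = b - a^T x = 23.0
  y^{k+1} = 0.0 + 0.05*23.0 = 1.15
Step 2: y^k = 1.15, reduced costs: (5.55, 9.25)
  x^k = (0.0, 0.0), subgradient = b - a^T x = 23.0
  y^{k+1} = 1.15 + 0.05*23.0 = 2.3
Step 3: y^k = 2.3, reduced costs: (2.1, 3.5)
  x^k = (0.0, 0.0), subgradient = b - a^T x = 23.0
  y^{k+1} = 2.3 + 0.05*23.0 = 3.45
Step 4: y^k = 3.45, reduced costs: (-1.35, -2.25)
  x^k = (6.0, 6.0), subgradient = b - a^T x = -25.0
  y^{k+1} = 3.45 + 0.05*-25.0 = 2.2
Dual objective at y_4 = 2.2: reduced costs (2.4, 4.0), box minimizer x = (0.0, 0.0)
g(y_4) = b*y + (c1 - a1*y)*x1 + (c2 - a2*y)*x2 = 23*2.2 + 2.4*0.0 + 4.0*0.0 = 50.6 + 0.0 + 0.0 = 50.6


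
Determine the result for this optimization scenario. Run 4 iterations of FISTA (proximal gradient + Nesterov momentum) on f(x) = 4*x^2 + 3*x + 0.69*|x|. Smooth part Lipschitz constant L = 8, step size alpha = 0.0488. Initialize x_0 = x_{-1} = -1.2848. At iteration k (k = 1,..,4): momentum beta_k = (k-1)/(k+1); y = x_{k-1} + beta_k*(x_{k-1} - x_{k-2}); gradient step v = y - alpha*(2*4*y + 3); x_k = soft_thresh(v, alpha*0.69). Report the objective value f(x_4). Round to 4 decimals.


FISTA on f(x) = 4*x^2 + 3*x + 0.69*|x|
L = 8, alpha = 0.0488
Iteration 1: beta = 0.0, y = -1.2848 + 0.0*(-1.2848 + 1.2848) = -1.2848
  grad(y) = -7.2784, v = y - alpha*grad = -0.9296
  prox(v) = soft_thresh(-0.9296, 0.0337) = -0.8959
Iteration 2: beta = 0.3333, y = -0.8959 + 0.3333*(-0.8959 + 1.2848) = -0.7663
  grad(y) = -3.1306, v = y - alpha*grad = -0.6136
  prox(v) = soft_thresh(-0.6136, 0.0337) = -0.5799
Iteration 3: beta = 0.5, y = -0.5799 + 0.5*(-0.5799 + 0.8959) = -0.4218
  grad(y) = -0.3748, v = y - alpha*grad = -0.4036
  prox(v) = soft_thresh(-0.4036, 0.0337) = -0.3699
Iteration 4: beta = 0.6, y = -0.3699 + 0.6*(-0.3699 + 0.5799) = -0.2439
  grad(y) = 1.0489, v = y - alpha*grad = -0.2951
  prox(v) = soft_thresh(-0.2951, 0.0337) = -0.2614
f(x_4) = 4*(-0.2614)^2 + 3*(-0.2614) + 0.69*|-0.2614| = -0.3305


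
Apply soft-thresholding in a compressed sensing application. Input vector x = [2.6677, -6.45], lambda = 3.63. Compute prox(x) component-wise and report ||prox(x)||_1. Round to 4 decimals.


Soft-thresholding with lambda = 3.63:
prox(2.6677) = sign(2.6677)*max(|2.6677| - 3.63, 0) = 0.0
prox(-6.45) = sign(-6.45)*max(|-6.45| - 3.63, 0) = -2.82
prox(x) = [0.0, -2.82]
||prox(x)||_1 = 0.0 + 2.82 = 2.82


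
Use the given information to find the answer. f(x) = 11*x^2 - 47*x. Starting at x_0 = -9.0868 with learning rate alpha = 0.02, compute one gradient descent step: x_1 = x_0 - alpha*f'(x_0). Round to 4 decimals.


We compute the gradient at x_0 and apply the update.
f'(x) = 22*x - 47
f'(-9.0868) = 22*-9.0868 - 47 = -246.9096
x_1 = -9.0868 - 0.02*-246.9096 = -4.1486


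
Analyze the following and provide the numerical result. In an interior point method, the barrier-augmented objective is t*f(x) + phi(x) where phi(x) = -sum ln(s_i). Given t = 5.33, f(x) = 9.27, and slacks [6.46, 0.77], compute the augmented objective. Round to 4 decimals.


Step 1: Compute log-barrier.
ln values: [1.8656, -0.2614]
phi = -(1.8656 - 0.2614) = -1.6043
Step 2: Compute augmented objective.
t*f(x) = 5.33*9.27 = 49.4091
Total = 49.4091 - 1.6043 = 47.8048


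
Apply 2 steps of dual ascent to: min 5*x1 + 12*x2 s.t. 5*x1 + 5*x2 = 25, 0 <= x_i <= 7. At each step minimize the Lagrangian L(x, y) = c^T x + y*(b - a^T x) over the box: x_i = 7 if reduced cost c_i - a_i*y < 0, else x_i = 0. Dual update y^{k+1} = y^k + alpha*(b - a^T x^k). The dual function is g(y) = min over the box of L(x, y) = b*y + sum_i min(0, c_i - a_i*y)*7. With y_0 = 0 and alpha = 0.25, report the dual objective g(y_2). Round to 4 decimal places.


Dual ascent for LP: min 5*x1 + 12*x2, 5*x1 + 5*x2 = 25, 0 <= x_i <= 7
Step 1: y^k = 0.0, reduced costs: (5.0, 12.0)
  x^k = (0.0, 0.0), subgradient = b - a^T x = 25.0
  y^{k+1} = 0.0 + 0.25*25.0 = 6.25
Step 2: y^k = 6.25, reduced costs: (-26.25, -19.25)
  x^k = (7.0, 7.0), subgradient = b - a^T x = -45.0
  y^{k+1} = 6.25 + 0.25*-45.0 = -5.0
Dual objective at y_2 = -5.0: reduced costs (30.0, 37.0), box minimizer x = (0.0, 0.0)
g(y_2) = b*y + (c1 - a1*y)*x1 + (c2 - a2*y)*x2 = 25*(-5.0) + 30.0*0.0 + 37.0*0.0 = -125.0 + 0.0 + 0.0 = -125.0


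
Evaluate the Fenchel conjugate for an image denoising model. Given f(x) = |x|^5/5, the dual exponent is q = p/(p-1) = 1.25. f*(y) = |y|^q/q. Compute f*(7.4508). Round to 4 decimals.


The conjugate exponent q satisfies 1/p + 1/q = 1.
p = 5, so q = 5/(5 - 1) = 1.25
|y|^q = 7.4508^1.25 = 12.3099
f*(7.4508) = 12.3099 / 1.25 = 9.8479


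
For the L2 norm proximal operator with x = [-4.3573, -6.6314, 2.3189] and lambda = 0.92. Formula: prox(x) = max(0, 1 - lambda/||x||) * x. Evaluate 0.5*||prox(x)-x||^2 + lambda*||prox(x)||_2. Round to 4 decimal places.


Step 1: Compute ||x||.
||x|| = 8.2667
Step 2: Compute scaling factor.
scale = max(0, 1 - 0.92/8.2667) = 0.8887
Step 3: prox(x) = [-3.8724, -5.8934, 2.0608]
||prox(x)|| = 7.3467
Step 4: Proximal objective.
0.5*||prox-x||^2 = 0.4232
lambda*||prox|| = 6.759
Total = 7.1822


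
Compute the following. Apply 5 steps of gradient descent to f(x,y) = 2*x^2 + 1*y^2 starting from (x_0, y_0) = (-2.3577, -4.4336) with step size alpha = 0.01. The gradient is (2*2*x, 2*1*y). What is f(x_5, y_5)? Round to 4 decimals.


Gradient descent on f(x,y) = 2*x^2 + 1*y^2.
Starting point: (-2.3577, -4.4336), alpha = 0.01
Step 1: grad_x = 2*2*-2.3577 = -9.4308, grad_y = 2*1*-4.4336 = -8.8672
  x_1 = -2.3577 - 0.01*-9.4308 = -2.2634
  y_1 = -4.4336 - 0.01*-8.8672 = -4.3449
Step 2: grad_x = 2*2*-2.2634 = -9.0536, grad_y = 2*1*-4.3449 = -8.6899
  x_2 = -2.2634 - 0.01*-9.0536 = -2.1729
  y_2 = -4.3449 - 0.01*-8.6899 = -4.258
Step 3: grad_x = 2*2*-2.1729 = -8.6914, grad_y = 2*1*-4.258 = -8.5161
  x_3 = -2.1729 - 0.01*-8.6914 = -2.0859
  y_3 = -4.258 - 0.01*-8.5161 = -4.1729
Step 4: grad_x = 2*2*-2.0859 = -8.3438, grad_y = 2*1*-4.1729 = -8.3457
  x_4 = -2.0859 - 0.01*-8.3438 = -2.0025
  y_4 = -4.1729 - 0.01*-8.3457 = -4.0894
Step 5: grad_x = 2*2*-2.0025 = -8.01, grad_y = 2*1*-4.0894 = -8.1788
  x_5 = -2.0025 - 0.01*-8.01 = -1.9224
  y_5 = -4.0894 - 0.01*-8.1788 = -4.0076
f(-1.9224, -4.0076) = 2*(-1.9224)^2 + 1*(-4.0076)^2 = 23.4523


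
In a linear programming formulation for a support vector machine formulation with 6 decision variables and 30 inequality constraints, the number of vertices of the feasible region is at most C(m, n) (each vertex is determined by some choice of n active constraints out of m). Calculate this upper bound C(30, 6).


Each vertex corresponds to some choice of n active constraints out of m, so the number of vertices is at most C(m, n) = m! / (n!(m-n)!).
m = 30, n = 6
Numerator: 30 * 29 * 28 * 27 * 26 * 25
Denominator: 6! = 720
C(30, 6) = 593775


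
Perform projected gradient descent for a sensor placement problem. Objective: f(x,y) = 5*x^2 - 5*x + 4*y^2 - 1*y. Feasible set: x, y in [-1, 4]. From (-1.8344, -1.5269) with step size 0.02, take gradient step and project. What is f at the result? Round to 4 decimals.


Step 1: Compute gradient at (-1.8344, -1.5269).
grad_x = 2*5*-1.8344 - 5 = -23.344
grad_y = 2*4*-1.5269 - 1 = -13.2152
Step 2: Gradient step.
x_raw = -1.8344 - 0.02*-23.344 = -1.3675
y_raw = -1.5269 - 0.02*-13.2152 = -1.2626
Step 3: Project onto [-1, 4].
x_proj = clip(-1.3675) = -1.0
y_proj = clip(-1.2626) = -1.0
Step 4: Evaluate f.
f(-1.0, -1.0) = 15.0


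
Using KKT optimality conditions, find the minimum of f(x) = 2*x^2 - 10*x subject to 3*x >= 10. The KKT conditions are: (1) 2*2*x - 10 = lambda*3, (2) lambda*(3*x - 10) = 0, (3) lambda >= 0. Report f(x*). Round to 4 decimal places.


Step 1: Try lambda = 0 (constraint inactive).
x_unc = 10/(2*2) = 2.5
Check: 3*2.5 = 7.5 < 10 -- violated!
Step 2: Constraint must be active: 3*x = 10
x* = 10/3 = 3.3333 (rounded; the exact value 10/3 is used below)
lambda = (2*2*(10/3) - 10)/3 = 1.1111
Step 3: Compute optimal value.
f(x*) = 2*(10/3)^2 - 10*(10/3) = -11.1111
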